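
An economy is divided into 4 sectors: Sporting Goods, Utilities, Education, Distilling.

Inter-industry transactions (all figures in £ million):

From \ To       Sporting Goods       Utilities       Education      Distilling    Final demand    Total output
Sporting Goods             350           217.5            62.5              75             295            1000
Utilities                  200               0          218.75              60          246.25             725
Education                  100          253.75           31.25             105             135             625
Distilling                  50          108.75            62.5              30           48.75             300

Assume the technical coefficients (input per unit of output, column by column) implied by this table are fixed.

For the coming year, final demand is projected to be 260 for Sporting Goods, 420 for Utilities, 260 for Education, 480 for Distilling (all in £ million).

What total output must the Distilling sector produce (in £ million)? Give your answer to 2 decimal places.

Technical coefficients a_ij = z_ij / X_j:
  a_11 = 350/1000 = 0.35, a_21 = 200/1000 = 0.20, a_31 = 100/1000 = 0.10, a_41 = 50/1000 = 0.05
  a_12 = 217.5/725 = 0.30, a_22 = 0/725 = 0.00, a_32 = 253.75/725 = 0.35, a_42 = 108.75/725 = 0.15
  a_13 = 62.5/625 = 0.10, a_23 = 218.75/625 = 0.35, a_33 = 31.25/625 = 0.05, a_43 = 62.5/625 = 0.10
  a_14 = 75/300 = 0.25, a_24 = 60/300 = 0.20, a_34 = 105/300 = 0.35, a_44 = 30/300 = 0.10
I − A =
  [   0.65    -0.30    -0.10    -0.25]
  [  -0.20     1.00    -0.35    -0.20]
  [  -0.10    -0.35     0.95    -0.35]
  [  -0.05    -0.15    -0.10     0.90]
Compute the cofactors C_ij = (−1)^(i+j)·(3×3 minor ij) of I−A; the adjugate is their transpose:
adj(I−A) = Cᵀ =
  [ 0.655875   0.327125   0.225625   0.342625]
  [ 0.213125   0.507875   0.237375   0.264375]
  [ 0.181500   0.270500   0.488500   0.300500]
  [ 0.092125   0.132875   0.106375   0.453375]
det(I−A) = Σ_j (I−A)_1j·C_1j = (0.65)(0.655875) + (-0.30)(0.213125) + (-0.10)(0.181500) + (-0.25)(0.092125) = 0.3212
(I − A)⁻¹ = adj(I−A) / det(I−A) ≈
  [   2.0420     1.0184     0.7024     1.0667]
  [   0.6635     1.5812     0.7390     0.8231]
  [   0.5651     0.8422     1.5209     0.9356]
  [   0.2868     0.4137     0.3312     1.4115]
x = (I − A)⁻¹ d = adj(I−A)·d / det(I−A), with det(I−A) = 0.3212:
  x_1 = (0.655875·260 + 0.327125·420 + 0.225625·260 + 0.342625·480) / 0.3212 = 531.0425 / 0.3212 ≈ 1653.31
  x_2 = (0.213125·260 + 0.507875·420 + 0.237375·260 + 0.264375·480) / 0.3212 = 457.3375 / 0.3212 ≈ 1423.84
  x_3 = (0.181500·260 + 0.270500·420 + 0.488500·260 + 0.300500·480) / 0.3212 = 432.05 / 0.3212 ≈ 1345.11
  x_4 = (0.092125·260 + 0.132875·420 + 0.106375·260 + 0.453375·480) / 0.3212 = 325.0375 / 0.3212 ≈ 1011.95

x_4 = 1011.95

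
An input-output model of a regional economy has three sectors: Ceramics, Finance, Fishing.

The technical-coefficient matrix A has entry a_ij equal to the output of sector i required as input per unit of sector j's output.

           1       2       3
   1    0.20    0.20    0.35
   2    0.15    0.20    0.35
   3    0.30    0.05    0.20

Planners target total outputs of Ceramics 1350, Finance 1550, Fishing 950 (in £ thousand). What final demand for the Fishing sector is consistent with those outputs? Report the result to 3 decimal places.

d_3 = 277.500

I − A =
  [   0.80    -0.20    -0.35]
  [  -0.15     0.80    -0.35]
  [  -0.30    -0.05     0.80]
d = (I − A) x:
  d_1 = (+0.80)·1350 + (-0.20)·1550 + (-0.35)·950 = 437.500
  d_2 = (-0.15)·1350 + (+0.80)·1550 + (-0.35)·950 = 705.000
  d_3 = (-0.30)·1350 + (-0.05)·1550 + (+0.80)·950 = 277.500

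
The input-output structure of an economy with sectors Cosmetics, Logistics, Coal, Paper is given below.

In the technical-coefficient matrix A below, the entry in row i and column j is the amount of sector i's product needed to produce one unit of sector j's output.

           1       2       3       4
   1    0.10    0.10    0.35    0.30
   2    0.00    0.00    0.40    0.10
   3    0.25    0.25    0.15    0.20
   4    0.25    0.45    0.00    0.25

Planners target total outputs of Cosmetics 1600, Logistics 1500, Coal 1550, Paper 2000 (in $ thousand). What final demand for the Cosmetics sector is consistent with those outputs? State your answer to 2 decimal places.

d_1 = 147.50

I − A =
  [   0.90    -0.10    -0.35    -0.30]
  [   0.00     1.00    -0.40    -0.10]
  [  -0.25    -0.25     0.85    -0.20]
  [  -0.25    -0.45     0.00     0.75]
d = (I − A) x:
  d_1 = (+0.90)·1600 + (-0.10)·1500 + (-0.35)·1550 + (-0.30)·2000 = 147.50
  d_2 = (+0.00)·1600 + (+1.00)·1500 + (-0.40)·1550 + (-0.10)·2000 = 680.00
  d_3 = (-0.25)·1600 + (-0.25)·1500 + (+0.85)·1550 + (-0.20)·2000 = 142.50
  d_4 = (-0.25)·1600 + (-0.45)·1500 + (+0.00)·1550 + (+0.75)·2000 = 425.00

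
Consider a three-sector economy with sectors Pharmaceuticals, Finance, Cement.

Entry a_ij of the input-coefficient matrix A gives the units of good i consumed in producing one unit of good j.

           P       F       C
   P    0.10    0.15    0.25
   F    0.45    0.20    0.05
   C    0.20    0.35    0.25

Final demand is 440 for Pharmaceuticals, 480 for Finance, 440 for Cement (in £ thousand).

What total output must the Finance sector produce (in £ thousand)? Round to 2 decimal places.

x_F = 1329.60

I − A =
  [   0.90    -0.15    -0.25]
  [  -0.45     0.80    -0.05]
  [  -0.20    -0.35     0.75]
Cofactors of I−A, C_ij = (−1)^(i+j)·(minor ij) (rows/columns in the sector order above):
  C_11 = (0.80)(0.75) − (-0.05)(-0.35) = 0.5825
  C_12 = −[(-0.45)(0.75) − (-0.05)(-0.20)] = 0.3475
  C_13 = (-0.45)(-0.35) − (0.80)(-0.20) = 0.3175
  C_21 = −[(-0.15)(0.75) − (-0.25)(-0.35)] = 0.2000
  C_22 = (0.90)(0.75) − (-0.25)(-0.20) = 0.6250
  C_23 = −[(0.90)(-0.35) − (-0.15)(-0.20)] = 0.3450
  C_31 = (-0.15)(-0.05) − (-0.25)(0.80) = 0.2075
  C_32 = −[(0.90)(-0.05) − (-0.25)(-0.45)] = 0.1575
  C_33 = (0.90)(0.80) − (-0.15)(-0.45) = 0.6525
det(I−A) = Σ_j (I−A)_1j·C_1j = (0.90)(0.5825) + (-0.15)(0.3475) + (-0.25)(0.3175) = 0.39275
adj(I−A) = Cᵀ =
  [ 0.5825   0.2000   0.2075]
  [ 0.3475   0.6250   0.1575]
  [ 0.3175   0.3450   0.6525]
(I − A)⁻¹ = adj(I−A) / det(I−A) ≈
  [   1.4831     0.5092     0.5283]
  [   0.8848     1.5913     0.4010]
  [   0.8084     0.8784     1.6614]
x = (I − A)⁻¹ d = adj(I−A)·d / det(I−A), with det(I−A) = 0.39275:
  x_P = (0.5825·440 + 0.2000·480 + 0.2075·440) / 0.39275 = 443.60 / 0.39275 ≈ 1129.47
  x_F = (0.3475·440 + 0.6250·480 + 0.1575·440) / 0.39275 = 522.20 / 0.39275 ≈ 1329.60
  x_C = (0.3175·440 + 0.3450·480 + 0.6525·440) / 0.39275 = 592.40 / 0.39275 ≈ 1508.34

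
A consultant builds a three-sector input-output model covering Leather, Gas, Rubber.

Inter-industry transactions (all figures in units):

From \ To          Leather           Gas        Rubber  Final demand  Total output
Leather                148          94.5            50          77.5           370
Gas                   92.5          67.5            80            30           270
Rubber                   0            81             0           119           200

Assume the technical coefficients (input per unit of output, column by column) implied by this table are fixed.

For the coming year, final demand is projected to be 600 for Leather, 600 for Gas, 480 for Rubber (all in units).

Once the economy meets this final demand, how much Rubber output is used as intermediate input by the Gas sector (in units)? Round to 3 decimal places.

Technical coefficients a_ij = z_ij / X_j:
  a_11 = 148/370 = 0.40, a_21 = 92.5/370 = 0.25, a_31 = 0/370 = 0.00
  a_12 = 94.5/270 = 0.35, a_22 = 67.5/270 = 0.25, a_32 = 81/270 = 0.30
  a_13 = 50/200 = 0.25, a_23 = 80/200 = 0.40, a_33 = 0/200 = 0.00
I − A =
  [   0.60    -0.35    -0.25]
  [  -0.25     0.75    -0.40]
  [   0.00    -0.30     1.00]
Cofactors of I−A, C_ij = (−1)^(i+j)·(minor ij) (rows/columns in the sector order above):
  C_11 = (0.75)(1.00) − (-0.40)(-0.30) = 0.6300
  C_12 = −[(-0.25)(1.00) − (-0.40)(0.00)] = 0.2500
  C_13 = (-0.25)(-0.30) − (0.75)(0.00) = 0.0750
  C_21 = −[(-0.35)(1.00) − (-0.25)(-0.30)] = 0.4250
  C_22 = (0.60)(1.00) − (-0.25)(0.00) = 0.6000
  C_23 = −[(0.60)(-0.30) − (-0.35)(0.00)] = 0.1800
  C_31 = (-0.35)(-0.40) − (-0.25)(0.75) = 0.3275
  C_32 = −[(0.60)(-0.40) − (-0.25)(-0.25)] = 0.3025
  C_33 = (0.60)(0.75) − (-0.35)(-0.25) = 0.3625
det(I−A) = Σ_j (I−A)_1j·C_1j = (0.60)(0.6300) + (-0.35)(0.2500) + (-0.25)(0.0750) = 0.27175
adj(I−A) = Cᵀ =
  [ 0.6300   0.4250   0.3275]
  [ 0.2500   0.6000   0.3025]
  [ 0.0750   0.1800   0.3625]
(I − A)⁻¹ = adj(I−A) / det(I−A) ≈
  [   2.3183     1.5639     1.2052]
  [   0.9200     2.2079     1.1132]
  [   0.2760     0.6624     1.3339]
First solve x = (I − A)⁻¹ d = adj(I−A)·d / det(I−A); in particular x_2 = (0.2500·600 + 0.6000·600 + 0.3025·480) / 0.27175 = 655.20 / 0.27175 ≈ 2411.03956.
Intermediate flow from 3 to 2: z_32 = a_32 · x_2 = 0.30 × 655.20 / 0.27175 = 196.56 / 0.27175 ≈ 723.312.

z_32 = 723.312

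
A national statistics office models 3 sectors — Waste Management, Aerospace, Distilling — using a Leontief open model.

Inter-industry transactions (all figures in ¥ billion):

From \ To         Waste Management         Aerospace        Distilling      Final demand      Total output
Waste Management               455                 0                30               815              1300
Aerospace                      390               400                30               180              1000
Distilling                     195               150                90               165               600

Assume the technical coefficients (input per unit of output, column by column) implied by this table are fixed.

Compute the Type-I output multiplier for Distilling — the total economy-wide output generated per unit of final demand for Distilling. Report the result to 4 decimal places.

Technical coefficients a_ij = z_ij / X_j:
  a_WW = 455/1300 = 0.35, a_AW = 390/1300 = 0.30, a_DW = 195/1300 = 0.15
  a_WA = 0/1000 = 0.00, a_AA = 400/1000 = 0.40, a_DA = 150/1000 = 0.15
  a_WD = 30/600 = 0.05, a_AD = 30/600 = 0.05, a_DD = 90/600 = 0.15
I − A =
  [   0.65     0.00    -0.05]
  [  -0.30     0.60    -0.05]
  [  -0.15    -0.15     0.85]
Cofactors of I−A, C_ij = (−1)^(i+j)·(minor ij) (rows/columns in the sector order above):
  C_11 = (0.60)(0.85) − (-0.05)(-0.15) = 0.5025
  C_12 = −[(-0.30)(0.85) − (-0.05)(-0.15)] = 0.2625
  C_13 = (-0.30)(-0.15) − (0.60)(-0.15) = 0.1350
  C_21 = −[(0.00)(0.85) − (-0.05)(-0.15)] = 0.0075
  C_22 = (0.65)(0.85) − (-0.05)(-0.15) = 0.5450
  C_23 = −[(0.65)(-0.15) − (0.00)(-0.15)] = 0.0975
  C_31 = (0.00)(-0.05) − (-0.05)(0.60) = 0.0300
  C_32 = −[(0.65)(-0.05) − (-0.05)(-0.30)] = 0.0475
  C_33 = (0.65)(0.60) − (0.00)(-0.30) = 0.3900
det(I−A) = Σ_j (I−A)_1j·C_1j = (0.65)(0.5025) + (0.00)(0.2625) + (-0.05)(0.1350) = 0.319875
adj(I−A) = Cᵀ =
  [ 0.5025   0.0075   0.0300]
  [ 0.2625   0.5450   0.0475]
  [ 0.1350   0.0975   0.3900]
(I − A)⁻¹ = adj(I−A) / det(I−A) ≈
  [   1.57093     0.02345     0.09379]
  [   0.82063     1.70379     0.14850]
  [   0.42204     0.30481     1.21923]
The output multiplier for sector j is the column-j sum of the Leontief inverse (I − A)⁻¹ = adj(I−A) / det(I−A).
Column D of adj(I−A): (0.0300, 0.0475, 0.3900); det(I−A) = 0.319875.
m_D = (0.0300 + 0.0475 + 0.3900) / 0.319875 = 0.4675 / 0.319875 ≈ 1.4615.

m_D = 1.4615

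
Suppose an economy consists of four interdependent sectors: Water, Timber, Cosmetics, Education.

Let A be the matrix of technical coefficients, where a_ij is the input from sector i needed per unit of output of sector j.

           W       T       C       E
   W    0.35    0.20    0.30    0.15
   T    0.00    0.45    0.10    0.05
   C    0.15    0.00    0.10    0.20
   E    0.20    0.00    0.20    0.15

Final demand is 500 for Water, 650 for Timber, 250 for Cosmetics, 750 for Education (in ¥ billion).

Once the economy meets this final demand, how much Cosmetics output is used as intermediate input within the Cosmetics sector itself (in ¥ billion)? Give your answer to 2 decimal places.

I − A =
  [   0.65    -0.20    -0.30    -0.15]
  [   0.00     0.55    -0.10    -0.05]
  [  -0.15     0.00     0.90    -0.20]
  [  -0.20     0.00    -0.20     0.85]
Compute the cofactors C_ij = (−1)^(i+j)·(3×3 minor ij) of I−A; the adjugate is their transpose:
adj(I−A) = Cᵀ =
  [ 0.398750   0.145000   0.175750   0.120250]
  [ 0.027250   0.389500   0.061750   0.042250]
  [ 0.092125   0.033500   0.285375   0.085375]
  [ 0.115500   0.042000   0.108500   0.294000]
det(I−A) = Σ_j (I−A)_1j·C_1j = (0.65)(0.398750) + (-0.20)(0.027250) + (-0.30)(0.092125) + (-0.15)(0.115500) = 0.208775
(I − A)⁻¹ = adj(I−A) / det(I−A) ≈
  [   1.9100     0.6945     0.8418     0.5760]
  [   0.1305     1.8656     0.2958     0.2024]
  [   0.4413     0.1605     1.3669     0.4089]
  [   0.5532     0.2012     0.5197     1.4082]
First solve x = (I − A)⁻¹ d = adj(I−A)·d / det(I−A); in particular x_C = (0.092125·500 + 0.033500·650 + 0.285375·250 + 0.085375·750) / 0.208775 = 203.2125 / 0.208775 ≈ 973.3565.
Intermediate flow from C to C: z_CC = a_CC · x_C = 0.10 × 203.2125 / 0.208775 = 20.32125 / 0.208775 ≈ 97.34.

z_CC = 97.34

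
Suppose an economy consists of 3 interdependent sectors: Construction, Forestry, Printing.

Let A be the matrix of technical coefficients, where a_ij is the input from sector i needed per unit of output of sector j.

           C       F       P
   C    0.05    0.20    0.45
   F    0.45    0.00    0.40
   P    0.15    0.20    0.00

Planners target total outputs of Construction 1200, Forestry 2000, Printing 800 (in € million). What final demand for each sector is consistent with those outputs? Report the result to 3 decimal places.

d_C = 380.000, d_F = 1140.000, d_P = 220.000

I − A =
  [   0.95    -0.20    -0.45]
  [  -0.45     1.00    -0.40]
  [  -0.15    -0.20     1.00]
d = (I − A) x:
  d_C = (+0.95)·1200 + (-0.20)·2000 + (-0.45)·800 = 380.000
  d_F = (-0.45)·1200 + (+1.00)·2000 + (-0.40)·800 = 1140.000
  d_P = (-0.15)·1200 + (-0.20)·2000 + (+1.00)·800 = 220.000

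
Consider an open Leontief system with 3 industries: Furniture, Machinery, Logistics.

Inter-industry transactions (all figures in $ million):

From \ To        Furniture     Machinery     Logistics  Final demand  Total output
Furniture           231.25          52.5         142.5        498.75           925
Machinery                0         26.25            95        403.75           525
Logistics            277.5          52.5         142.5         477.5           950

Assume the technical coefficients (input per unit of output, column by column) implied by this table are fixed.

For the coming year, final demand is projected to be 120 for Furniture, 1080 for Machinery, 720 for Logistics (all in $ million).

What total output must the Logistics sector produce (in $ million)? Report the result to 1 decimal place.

Technical coefficients a_ij = z_ij / X_j:
  a_FF = 231.25/925 = 0.25, a_MF = 0/925 = 0.00, a_LF = 277.5/925 = 0.30
  a_FM = 52.5/525 = 0.10, a_MM = 26.25/525 = 0.05, a_LM = 52.5/525 = 0.10
  a_FL = 142.5/950 = 0.15, a_ML = 95/950 = 0.10, a_LL = 142.5/950 = 0.15
I − A =
  [   0.75    -0.10    -0.15]
  [   0.00     0.95    -0.10]
  [  -0.30    -0.10     0.85]
Cofactors of I−A, C_ij = (−1)^(i+j)·(minor ij) (rows/columns in the sector order above):
  C_11 = (0.95)(0.85) − (-0.10)(-0.10) = 0.7975
  C_12 = −[(0.00)(0.85) − (-0.10)(-0.30)] = 0.0300
  C_13 = (0.00)(-0.10) − (0.95)(-0.30) = 0.2850
  C_21 = −[(-0.10)(0.85) − (-0.15)(-0.10)] = 0.1000
  C_22 = (0.75)(0.85) − (-0.15)(-0.30) = 0.5925
  C_23 = −[(0.75)(-0.10) − (-0.10)(-0.30)] = 0.1050
  C_31 = (-0.10)(-0.10) − (-0.15)(0.95) = 0.1525
  C_32 = −[(0.75)(-0.10) − (-0.15)(0.00)] = 0.0750
  C_33 = (0.75)(0.95) − (-0.10)(0.00) = 0.7125
det(I−A) = Σ_j (I−A)_1j·C_1j = (0.75)(0.7975) + (-0.10)(0.0300) + (-0.15)(0.2850) = 0.552375
adj(I−A) = Cᵀ =
  [ 0.7975   0.1000   0.1525]
  [ 0.0300   0.5925   0.0750]
  [ 0.2850   0.1050   0.7125]
(I − A)⁻¹ = adj(I−A) / det(I−A) ≈
  [   1.4438     0.1810     0.2761]
  [   0.0543     1.0726     0.1358]
  [   0.5160     0.1901     1.2899]
x = (I − A)⁻¹ d = adj(I−A)·d / det(I−A), with det(I−A) = 0.552375:
  x_F = (0.7975·120 + 0.1000·1080 + 0.1525·720) / 0.552375 = 313.50 / 0.552375 ≈ 567.5
  x_M = (0.0300·120 + 0.5925·1080 + 0.0750·720) / 0.552375 = 697.50 / 0.552375 ≈ 1262.7
  x_L = (0.2850·120 + 0.1050·1080 + 0.7125·720) / 0.552375 = 660.60 / 0.552375 ≈ 1195.9

x_L = 1195.9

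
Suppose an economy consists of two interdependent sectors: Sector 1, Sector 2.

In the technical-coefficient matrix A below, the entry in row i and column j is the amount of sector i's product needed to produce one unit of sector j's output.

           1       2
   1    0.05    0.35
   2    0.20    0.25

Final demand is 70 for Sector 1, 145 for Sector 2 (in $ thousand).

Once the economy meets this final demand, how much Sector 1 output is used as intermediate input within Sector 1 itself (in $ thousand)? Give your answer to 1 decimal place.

I − A =
  [   0.95    -0.35]
  [  -0.20     0.75]
det(I−A) = (0.95)(0.75) − (-0.35)(-0.20) = 0.6425
adj(I−A) = [[0.75, 0.35], [0.20, 0.95]]
(I − A)⁻¹ = adj(I−A) / det(I−A) ≈
  [   1.1673     0.5447]
  [   0.3113     1.4786]
First solve x = (I − A)⁻¹ d = adj(I−A)·d / det(I−A); in particular x_1 = (0.75·70 + 0.35·145) / 0.6425 = 103.25 / 0.6425 ≈ 160.700.
Intermediate flow from 1 to 1: z_11 = a_11 · x_1 = 0.05 × 103.25 / 0.6425 = 5.1625 / 0.6425 ≈ 8.0.

z_11 = 8.0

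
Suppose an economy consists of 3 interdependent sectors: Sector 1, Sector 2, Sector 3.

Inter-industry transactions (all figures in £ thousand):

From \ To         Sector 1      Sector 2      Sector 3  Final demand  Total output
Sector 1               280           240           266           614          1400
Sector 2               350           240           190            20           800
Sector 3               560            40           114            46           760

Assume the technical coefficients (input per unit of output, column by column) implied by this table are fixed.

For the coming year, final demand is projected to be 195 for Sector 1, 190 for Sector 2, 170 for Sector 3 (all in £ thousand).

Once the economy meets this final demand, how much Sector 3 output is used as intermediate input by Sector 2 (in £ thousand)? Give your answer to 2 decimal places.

Technical coefficients a_ij = z_ij / X_j:
  a_11 = 280/1400 = 0.20, a_21 = 350/1400 = 0.25, a_31 = 560/1400 = 0.40
  a_12 = 240/800 = 0.30, a_22 = 240/800 = 0.30, a_32 = 40/800 = 0.05
  a_13 = 266/760 = 0.35, a_23 = 190/760 = 0.25, a_33 = 114/760 = 0.15
I − A =
  [   0.80    -0.30    -0.35]
  [  -0.25     0.70    -0.25]
  [  -0.40    -0.05     0.85]
Cofactors of I−A, C_ij = (−1)^(i+j)·(minor ij) (rows/columns in the sector order above):
  C_11 = (0.70)(0.85) − (-0.25)(-0.05) = 0.5825
  C_12 = −[(-0.25)(0.85) − (-0.25)(-0.40)] = 0.3125
  C_13 = (-0.25)(-0.05) − (0.70)(-0.40) = 0.2925
  C_21 = −[(-0.30)(0.85) − (-0.35)(-0.05)] = 0.2725
  C_22 = (0.80)(0.85) − (-0.35)(-0.40) = 0.5400
  C_23 = −[(0.80)(-0.05) − (-0.30)(-0.40)] = 0.1600
  C_31 = (-0.30)(-0.25) − (-0.35)(0.70) = 0.3200
  C_32 = −[(0.80)(-0.25) − (-0.35)(-0.25)] = 0.2875
  C_33 = (0.80)(0.70) − (-0.30)(-0.25) = 0.4850
det(I−A) = Σ_j (I−A)_1j·C_1j = (0.80)(0.5825) + (-0.30)(0.3125) + (-0.35)(0.2925) = 0.269875
adj(I−A) = Cᵀ =
  [ 0.5825   0.2725   0.3200]
  [ 0.3125   0.5400   0.2875]
  [ 0.2925   0.1600   0.4850]
(I − A)⁻¹ = adj(I−A) / det(I−A) ≈
  [   2.1584     1.0097     1.1857]
  [   1.1579     2.0009     1.0653]
  [   1.0838     0.5929     1.7971]
First solve x = (I − A)⁻¹ d = adj(I−A)·d / det(I−A); in particular x_2 = (0.3125·195 + 0.5400·190 + 0.2875·170) / 0.269875 = 212.4125 / 0.269875 ≈ 787.0774.
Intermediate flow from 3 to 2: z_32 = a_32 · x_2 = 0.05 × 212.4125 / 0.269875 = 10.620625 / 0.269875 ≈ 39.35.

z_32 = 39.35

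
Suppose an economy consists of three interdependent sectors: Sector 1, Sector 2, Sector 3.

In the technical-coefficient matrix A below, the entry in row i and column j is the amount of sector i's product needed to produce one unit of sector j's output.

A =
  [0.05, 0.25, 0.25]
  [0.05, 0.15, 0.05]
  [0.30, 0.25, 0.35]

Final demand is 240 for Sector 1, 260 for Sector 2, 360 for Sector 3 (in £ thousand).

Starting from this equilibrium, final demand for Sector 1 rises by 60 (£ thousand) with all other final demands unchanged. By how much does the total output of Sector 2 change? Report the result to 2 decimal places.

Δx_2 = 6.56

I − A =
  [   0.95    -0.25    -0.25]
  [  -0.05     0.85    -0.05]
  [  -0.30    -0.25     0.65]
Cofactors of I−A, C_ij = (−1)^(i+j)·(minor ij) (rows/columns in the sector order above):
  C_11 = (0.85)(0.65) − (-0.05)(-0.25) = 0.5400
  C_12 = −[(-0.05)(0.65) − (-0.05)(-0.30)] = 0.0475
  C_13 = (-0.05)(-0.25) − (0.85)(-0.30) = 0.2675
  C_21 = −[(-0.25)(0.65) − (-0.25)(-0.25)] = 0.2250
  C_22 = (0.95)(0.65) − (-0.25)(-0.30) = 0.5425
  C_23 = −[(0.95)(-0.25) − (-0.25)(-0.30)] = 0.3125
  C_31 = (-0.25)(-0.05) − (-0.25)(0.85) = 0.2250
  C_32 = −[(0.95)(-0.05) − (-0.25)(-0.05)] = 0.0600
  C_33 = (0.95)(0.85) − (-0.25)(-0.05) = 0.7950
det(I−A) = Σ_j (I−A)_1j·C_1j = (0.95)(0.5400) + (-0.25)(0.0475) + (-0.25)(0.2675) = 0.43425
adj(I−A) = Cᵀ =
  [ 0.5400   0.2250   0.2250]
  [ 0.0475   0.5425   0.0600]
  [ 0.2675   0.3125   0.7950]
(I − A)⁻¹ = adj(I−A) / det(I−A) ≈
  [   1.2435     0.5181     0.5181]
  [   0.1094     1.2493     0.1382]
  [   0.6160     0.7196     1.8307]
Δx = (I − A)⁻¹ Δd with Δd having +60 in the Sector 1 component and 0 elsewhere.
So Δx_2 = L_21 · (+60), where L_21 = adj(I−A)_21 / det(I−A) = 0.0475 / 0.43425.
Δx_2 = 0.0475 × (+60) / 0.43425 = 2.85 / 0.43425 ≈ 6.56.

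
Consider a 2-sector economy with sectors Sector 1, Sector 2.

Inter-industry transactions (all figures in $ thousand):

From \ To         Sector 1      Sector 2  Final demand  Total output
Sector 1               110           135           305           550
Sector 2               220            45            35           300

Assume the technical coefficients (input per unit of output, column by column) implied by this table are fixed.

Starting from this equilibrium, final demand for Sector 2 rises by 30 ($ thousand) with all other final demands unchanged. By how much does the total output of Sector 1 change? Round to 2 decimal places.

Δx_1 = 27.00

Technical coefficients a_ij = z_ij / X_j:
  a_11 = 110/550 = 0.20, a_21 = 220/550 = 0.40
  a_12 = 135/300 = 0.45, a_22 = 45/300 = 0.15
I − A =
  [   0.80    -0.45]
  [  -0.40     0.85]
det(I−A) = (0.80)(0.85) − (-0.45)(-0.40) = 0.5000
adj(I−A) = [[0.85, 0.45], [0.40, 0.80]]
(I − A)⁻¹ = adj(I−A) / det(I−A) ≈
  [   1.7000     0.9000]
  [   0.8000     1.6000]
Δx = (I − A)⁻¹ Δd with Δd having +30 in the Sector 2 component and 0 elsewhere.
So Δx_1 = L_12 · (+30), where L_12 = adj(I−A)_12 / det(I−A) = 0.45 / 0.5000.
Δx_1 = 0.45 × (+30) / 0.5000 = 13.50 / 0.5000 = 27.00.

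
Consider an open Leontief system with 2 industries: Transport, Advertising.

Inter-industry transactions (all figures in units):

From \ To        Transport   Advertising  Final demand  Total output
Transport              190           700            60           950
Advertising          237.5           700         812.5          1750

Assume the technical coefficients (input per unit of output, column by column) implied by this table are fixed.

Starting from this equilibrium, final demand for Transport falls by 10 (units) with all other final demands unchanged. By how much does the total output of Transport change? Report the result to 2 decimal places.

Δx_T = -15.79

Technical coefficients a_ij = z_ij / X_j:
  a_TT = 190/950 = 0.20, a_AT = 237.5/950 = 0.25
  a_TA = 700/1750 = 0.40, a_AA = 700/1750 = 0.40
I − A =
  [   0.80    -0.40]
  [  -0.25     0.60]
det(I−A) = (0.80)(0.60) − (-0.40)(-0.25) = 0.3800
adj(I−A) = [[0.60, 0.40], [0.25, 0.80]]
(I − A)⁻¹ = adj(I−A) / det(I−A) ≈
  [   1.5789     1.0526]
  [   0.6579     2.1053]
Δx = (I − A)⁻¹ Δd with Δd having -10 in the Transport component and 0 elsewhere.
So Δx_T = L_TT · (-10), where L_TT = adj(I−A)_TT / det(I−A) = 0.60 / 0.3800.
Δx_T = 0.60 × (-10) / 0.3800 = -6.00 / 0.3800 ≈ -15.79.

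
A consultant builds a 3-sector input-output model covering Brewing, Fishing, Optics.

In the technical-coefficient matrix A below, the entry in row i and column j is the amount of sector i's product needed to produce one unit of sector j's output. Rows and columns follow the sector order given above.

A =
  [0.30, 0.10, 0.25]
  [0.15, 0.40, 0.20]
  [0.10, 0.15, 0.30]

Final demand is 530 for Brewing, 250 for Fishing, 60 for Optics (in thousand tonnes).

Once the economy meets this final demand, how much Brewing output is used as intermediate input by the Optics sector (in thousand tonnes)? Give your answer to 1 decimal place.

z_BO = 100.9

I − A =
  [   0.70    -0.10    -0.25]
  [  -0.15     0.60    -0.20]
  [  -0.10    -0.15     0.70]
Cofactors of I−A, C_ij = (−1)^(i+j)·(minor ij) (rows/columns in the sector order above):
  C_11 = (0.60)(0.70) − (-0.20)(-0.15) = 0.3900
  C_12 = −[(-0.15)(0.70) − (-0.20)(-0.10)] = 0.1250
  C_13 = (-0.15)(-0.15) − (0.60)(-0.10) = 0.0825
  C_21 = −[(-0.10)(0.70) − (-0.25)(-0.15)] = 0.1075
  C_22 = (0.70)(0.70) − (-0.25)(-0.10) = 0.4650
  C_23 = −[(0.70)(-0.15) − (-0.10)(-0.10)] = 0.1150
  C_31 = (-0.10)(-0.20) − (-0.25)(0.60) = 0.1700
  C_32 = −[(0.70)(-0.20) − (-0.25)(-0.15)] = 0.1775
  C_33 = (0.70)(0.60) − (-0.10)(-0.15) = 0.4050
det(I−A) = Σ_j (I−A)_1j·C_1j = (0.70)(0.3900) + (-0.10)(0.1250) + (-0.25)(0.0825) = 0.239875
adj(I−A) = Cᵀ =
  [ 0.3900   0.1075   0.1700]
  [ 0.1250   0.4650   0.1775]
  [ 0.0825   0.1150   0.4050]
(I − A)⁻¹ = adj(I−A) / det(I−A) ≈
  [   1.6258     0.4482     0.7087]
  [   0.5211     1.9385     0.7400]
  [   0.3439     0.4794     1.6884]
First solve x = (I − A)⁻¹ d = adj(I−A)·d / det(I−A); in particular x_O = (0.0825·530 + 0.1150·250 + 0.4050·60) / 0.239875 = 96.775 / 0.239875 ≈ 403.439.
Intermediate flow from B to O: z_BO = a_BO · x_O = 0.25 × 96.775 / 0.239875 = 24.19375 / 0.239875 ≈ 100.9.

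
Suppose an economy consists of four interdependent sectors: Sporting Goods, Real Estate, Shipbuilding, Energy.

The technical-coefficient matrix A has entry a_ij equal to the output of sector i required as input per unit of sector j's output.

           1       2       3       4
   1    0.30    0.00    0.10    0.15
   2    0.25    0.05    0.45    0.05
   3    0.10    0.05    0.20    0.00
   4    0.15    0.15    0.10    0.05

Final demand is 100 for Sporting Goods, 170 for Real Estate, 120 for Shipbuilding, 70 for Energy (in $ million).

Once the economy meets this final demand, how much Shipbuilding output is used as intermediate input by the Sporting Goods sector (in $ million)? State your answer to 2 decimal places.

z_31 = 20.98

I − A =
  [   0.70     0.00    -0.10    -0.15]
  [  -0.25     0.95    -0.45    -0.05]
  [  -0.10    -0.05     0.80     0.00]
  [  -0.15    -0.15    -0.10     0.95]
Compute the cofactors C_ij = (−1)^(i+j)·(3×3 minor ij) of I−A; the adjugate is their transpose:
adj(I−A) = Cᵀ =
  [ 0.694375   0.023500   0.113875   0.110875]
  [ 0.239250   0.503000   0.320875   0.064250]
  [ 0.101750   0.034375   0.599500   0.017875]
  [ 0.158125   0.086750   0.131750   0.505500]
det(I−A) = Σ_j (I−A)_1j·C_1j = (0.70)(0.694375) + (0.00)(0.239250) + (-0.10)(0.101750) + (-0.15)(0.158125) = 0.45216875
(I − A)⁻¹ = adj(I−A) / det(I−A) ≈
  [   1.5357     0.0520     0.2518     0.2452]
  [   0.5291     1.1124     0.7096     0.1421]
  [   0.2250     0.0760     1.3258     0.0395]
  [   0.3497     0.1919     0.2914     1.1179]
First solve x = (I − A)⁻¹ d = adj(I−A)·d / det(I−A); in particular x_1 = (0.694375·100 + 0.023500·170 + 0.113875·120 + 0.110875·70) / 0.45216875 = 94.85875 / 0.45216875 ≈ 209.7862.
Intermediate flow from 3 to 1: z_31 = a_31 · x_1 = 0.10 × 94.85875 / 0.45216875 = 9.485875 / 0.45216875 ≈ 20.98.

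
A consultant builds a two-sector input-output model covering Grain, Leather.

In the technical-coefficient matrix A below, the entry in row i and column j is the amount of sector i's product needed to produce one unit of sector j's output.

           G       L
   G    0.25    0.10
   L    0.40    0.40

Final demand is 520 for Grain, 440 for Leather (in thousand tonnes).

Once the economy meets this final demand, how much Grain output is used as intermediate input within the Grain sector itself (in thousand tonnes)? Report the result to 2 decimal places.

I − A =
  [   0.75    -0.10]
  [  -0.40     0.60]
det(I−A) = (0.75)(0.60) − (-0.10)(-0.40) = 0.4100
adj(I−A) = [[0.60, 0.10], [0.40, 0.75]]
(I − A)⁻¹ = adj(I−A) / det(I−A) ≈
  [   1.4634     0.2439]
  [   0.9756     1.8293]
First solve x = (I − A)⁻¹ d = adj(I−A)·d / det(I−A); in particular x_G = (0.60·520 + 0.10·440) / 0.4100 = 356.00 / 0.4100 ≈ 868.2927.
Intermediate flow from G to G: z_GG = a_GG · x_G = 0.25 × 356.00 / 0.4100 = 89.00 / 0.4100 ≈ 217.07.

z_GG = 217.07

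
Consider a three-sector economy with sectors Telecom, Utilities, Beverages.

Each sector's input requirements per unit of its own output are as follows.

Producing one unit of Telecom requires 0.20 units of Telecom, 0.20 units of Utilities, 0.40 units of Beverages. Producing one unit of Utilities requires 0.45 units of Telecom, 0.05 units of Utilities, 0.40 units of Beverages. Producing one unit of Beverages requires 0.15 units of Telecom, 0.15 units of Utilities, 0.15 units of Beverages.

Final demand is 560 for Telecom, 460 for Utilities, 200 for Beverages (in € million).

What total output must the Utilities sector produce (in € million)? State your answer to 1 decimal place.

x_2 = 1043.5

I − A =
  [   0.80    -0.45    -0.15]
  [  -0.20     0.95    -0.15]
  [  -0.40    -0.40     0.85]
Cofactors of I−A, C_ij = (−1)^(i+j)·(minor ij) (rows/columns in the sector order above):
  C_11 = (0.95)(0.85) − (-0.15)(-0.40) = 0.7475
  C_12 = −[(-0.20)(0.85) − (-0.15)(-0.40)] = 0.2300
  C_13 = (-0.20)(-0.40) − (0.95)(-0.40) = 0.4600
  C_21 = −[(-0.45)(0.85) − (-0.15)(-0.40)] = 0.4425
  C_22 = (0.80)(0.85) − (-0.15)(-0.40) = 0.6200
  C_23 = −[(0.80)(-0.40) − (-0.45)(-0.40)] = 0.5000
  C_31 = (-0.45)(-0.15) − (-0.15)(0.95) = 0.2100
  C_32 = −[(0.80)(-0.15) − (-0.15)(-0.20)] = 0.1500
  C_33 = (0.80)(0.95) − (-0.45)(-0.20) = 0.6700
det(I−A) = Σ_j (I−A)_1j·C_1j = (0.80)(0.7475) + (-0.45)(0.2300) + (-0.15)(0.4600) = 0.4255
adj(I−A) = Cᵀ =
  [ 0.7475   0.4425   0.2100]
  [ 0.2300   0.6200   0.1500]
  [ 0.4600   0.5000   0.6700]
(I − A)⁻¹ = adj(I−A) / det(I−A) ≈
  [   1.7568     1.0400     0.4935]
  [   0.5405     1.4571     0.3525]
  [   1.0811     1.1751     1.5746]
x = (I − A)⁻¹ d = adj(I−A)·d / det(I−A), with det(I−A) = 0.4255:
  x_1 = (0.7475·560 + 0.4425·460 + 0.2100·200) / 0.4255 = 664.15 / 0.4255 ≈ 1560.9
  x_2 = (0.2300·560 + 0.6200·460 + 0.1500·200) / 0.4255 = 444.00 / 0.4255 ≈ 1043.5
  x_3 = (0.4600·560 + 0.5000·460 + 0.6700·200) / 0.4255 = 621.60 / 0.4255 ≈ 1460.9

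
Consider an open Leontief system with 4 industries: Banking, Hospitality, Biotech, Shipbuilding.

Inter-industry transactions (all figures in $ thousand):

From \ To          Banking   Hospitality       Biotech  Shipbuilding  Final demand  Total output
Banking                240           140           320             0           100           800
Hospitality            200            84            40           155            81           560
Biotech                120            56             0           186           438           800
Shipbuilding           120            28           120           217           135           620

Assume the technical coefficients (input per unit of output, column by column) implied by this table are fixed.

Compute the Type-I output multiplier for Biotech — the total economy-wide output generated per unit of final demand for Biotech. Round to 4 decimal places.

Technical coefficients a_ij = z_ij / X_j:
  a_11 = 240/800 = 0.30, a_21 = 200/800 = 0.25, a_31 = 120/800 = 0.15, a_41 = 120/800 = 0.15
  a_12 = 140/560 = 0.25, a_22 = 84/560 = 0.15, a_32 = 56/560 = 0.10, a_42 = 28/560 = 0.05
  a_13 = 320/800 = 0.40, a_23 = 40/800 = 0.05, a_33 = 0/800 = 0.00, a_43 = 120/800 = 0.15
  a_14 = 0/620 = 0.00, a_24 = 155/620 = 0.25, a_34 = 186/620 = 0.30, a_44 = 217/620 = 0.35
I − A =
  [   0.70    -0.25    -0.40     0.00]
  [  -0.25     0.85    -0.05    -0.25]
  [  -0.15    -0.10     1.00    -0.30]
  [  -0.15    -0.05    -0.15     0.65]
Compute the cofactors C_ij = (−1)^(i+j)·(3×3 minor ij) of I−A; the adjugate is their transpose:
adj(I−A) = Cᵀ =
  [ 0.494000   0.183250   0.233500   0.178250]
  [ 0.201500   0.366500   0.129000   0.200500]
  [ 0.143000   0.091625   0.328000   0.186625]
  [ 0.162500   0.091625   0.139500   0.466125]
det(I−A) = Σ_j (I−A)_1j·C_1j = (0.70)(0.494000) + (-0.25)(0.201500) + (-0.40)(0.143000) + (0.00)(0.162500) = 0.238225
(I − A)⁻¹ = adj(I−A) / det(I−A) ≈
  [   2.07367     0.76923     0.98017     0.74824]
  [   0.84584     1.53846     0.54150     0.84164]
  [   0.60027     0.38462     1.37685     0.78340]
  [   0.68213     0.38462     0.58558     1.95666]
The output multiplier for sector j is the column-j sum of the Leontief inverse (I − A)⁻¹ = adj(I−A) / det(I−A).
Column 3 of adj(I−A): (0.233500, 0.129000, 0.328000, 0.139500); det(I−A) = 0.238225.
m_3 = (0.233500 + 0.129000 + 0.328000 + 0.139500) / 0.238225 = 0.83 / 0.238225 ≈ 3.4841.

m_3 = 3.4841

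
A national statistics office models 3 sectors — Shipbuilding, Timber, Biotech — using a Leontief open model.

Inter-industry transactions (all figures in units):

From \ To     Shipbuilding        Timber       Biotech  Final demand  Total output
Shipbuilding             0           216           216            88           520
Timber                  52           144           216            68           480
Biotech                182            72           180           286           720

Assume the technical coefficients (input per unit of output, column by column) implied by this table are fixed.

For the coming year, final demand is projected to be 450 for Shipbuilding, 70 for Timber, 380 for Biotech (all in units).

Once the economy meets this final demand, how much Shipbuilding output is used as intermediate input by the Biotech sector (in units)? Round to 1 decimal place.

z_SB = 362.1

Technical coefficients a_ij = z_ij / X_j:
  a_SS = 0/520 = 0.00, a_TS = 52/520 = 0.10, a_BS = 182/520 = 0.35
  a_ST = 216/480 = 0.45, a_TT = 144/480 = 0.30, a_BT = 72/480 = 0.15
  a_SB = 216/720 = 0.30, a_TB = 216/720 = 0.30, a_BB = 180/720 = 0.25
I − A =
  [   1.00    -0.45    -0.30]
  [  -0.10     0.70    -0.30]
  [  -0.35    -0.15     0.75]
Cofactors of I−A, C_ij = (−1)^(i+j)·(minor ij) (rows/columns in the sector order above):
  C_11 = (0.70)(0.75) − (-0.30)(-0.15) = 0.4800
  C_12 = −[(-0.10)(0.75) − (-0.30)(-0.35)] = 0.1800
  C_13 = (-0.10)(-0.15) − (0.70)(-0.35) = 0.2600
  C_21 = −[(-0.45)(0.75) − (-0.30)(-0.15)] = 0.3825
  C_22 = (1.00)(0.75) − (-0.30)(-0.35) = 0.6450
  C_23 = −[(1.00)(-0.15) − (-0.45)(-0.35)] = 0.3075
  C_31 = (-0.45)(-0.30) − (-0.30)(0.70) = 0.3450
  C_32 = −[(1.00)(-0.30) − (-0.30)(-0.10)] = 0.3300
  C_33 = (1.00)(0.70) − (-0.45)(-0.10) = 0.6550
det(I−A) = Σ_j (I−A)_1j·C_1j = (1.00)(0.4800) + (-0.45)(0.1800) + (-0.30)(0.2600) = 0.3210
adj(I−A) = Cᵀ =
  [ 0.4800   0.3825   0.3450]
  [ 0.1800   0.6450   0.3300]
  [ 0.2600   0.3075   0.6550]
(I − A)⁻¹ = adj(I−A) / det(I−A) ≈
  [   1.4953     1.1916     1.0748]
  [   0.5607     2.0093     1.0280]
  [   0.8100     0.9579     2.0405]
First solve x = (I − A)⁻¹ d = adj(I−A)·d / det(I−A); in particular x_B = (0.2600·450 + 0.3075·70 + 0.6550·380) / 0.3210 = 387.425 / 0.3210 ≈ 1206.931.
Intermediate flow from S to B: z_SB = a_SB · x_B = 0.30 × 387.425 / 0.3210 = 116.2275 / 0.3210 ≈ 362.1.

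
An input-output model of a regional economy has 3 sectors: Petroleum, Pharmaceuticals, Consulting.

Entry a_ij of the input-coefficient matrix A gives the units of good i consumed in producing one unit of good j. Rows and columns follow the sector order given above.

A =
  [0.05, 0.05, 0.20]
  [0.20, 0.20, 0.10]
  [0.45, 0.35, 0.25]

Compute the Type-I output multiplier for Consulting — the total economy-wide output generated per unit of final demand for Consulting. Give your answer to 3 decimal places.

m_3 = 2.381

I − A =
  [   0.95    -0.05    -0.20]
  [  -0.20     0.80    -0.10]
  [  -0.45    -0.35     0.75]
Cofactors of I−A, C_ij = (−1)^(i+j)·(minor ij) (rows/columns in the sector order above):
  C_11 = (0.80)(0.75) − (-0.10)(-0.35) = 0.5650
  C_12 = −[(-0.20)(0.75) − (-0.10)(-0.45)] = 0.1950
  C_13 = (-0.20)(-0.35) − (0.80)(-0.45) = 0.4300
  C_21 = −[(-0.05)(0.75) − (-0.20)(-0.35)] = 0.1075
  C_22 = (0.95)(0.75) − (-0.20)(-0.45) = 0.6225
  C_23 = −[(0.95)(-0.35) − (-0.05)(-0.45)] = 0.3550
  C_31 = (-0.05)(-0.10) − (-0.20)(0.80) = 0.1650
  C_32 = −[(0.95)(-0.10) − (-0.20)(-0.20)] = 0.1350
  C_33 = (0.95)(0.80) − (-0.05)(-0.20) = 0.7500
det(I−A) = Σ_j (I−A)_1j·C_1j = (0.95)(0.5650) + (-0.05)(0.1950) + (-0.20)(0.4300) = 0.4410
adj(I−A) = Cᵀ =
  [ 0.5650   0.1075   0.1650]
  [ 0.1950   0.6225   0.1350]
  [ 0.4300   0.3550   0.7500]
(I − A)⁻¹ = adj(I−A) / det(I−A) ≈
  [   1.2812     0.2438     0.3741]
  [   0.4422     1.4116     0.3061]
  [   0.9751     0.8050     1.7007]
The output multiplier for sector j is the column-j sum of the Leontief inverse (I − A)⁻¹ = adj(I−A) / det(I−A).
Column 3 of adj(I−A): (0.1650, 0.1350, 0.7500); det(I−A) = 0.4410.
m_3 = (0.1650 + 0.1350 + 0.7500) / 0.4410 = 1.05 / 0.4410 ≈ 2.381.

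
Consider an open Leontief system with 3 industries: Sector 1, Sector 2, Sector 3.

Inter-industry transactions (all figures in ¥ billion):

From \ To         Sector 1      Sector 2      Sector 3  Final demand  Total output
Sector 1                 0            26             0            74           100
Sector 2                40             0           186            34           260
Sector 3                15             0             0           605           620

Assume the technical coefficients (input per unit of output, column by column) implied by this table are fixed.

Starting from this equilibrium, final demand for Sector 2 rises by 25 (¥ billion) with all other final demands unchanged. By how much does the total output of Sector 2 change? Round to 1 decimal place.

Δx_2 = 26.2

Technical coefficients a_ij = z_ij / X_j:
  a_11 = 0/100 = 0.00, a_21 = 40/100 = 0.40, a_31 = 15/100 = 0.15
  a_12 = 26/260 = 0.10, a_22 = 0/260 = 0.00, a_32 = 0/260 = 0.00
  a_13 = 0/620 = 0.00, a_23 = 186/620 = 0.30, a_33 = 0/620 = 0.00
I − A =
  [   1.00    -0.10     0.00]
  [  -0.40     1.00    -0.30]
  [  -0.15     0.00     1.00]
Cofactors of I−A, C_ij = (−1)^(i+j)·(minor ij) (rows/columns in the sector order above):
  C_11 = (1.00)(1.00) − (-0.30)(0.00) = 1.0000
  C_12 = −[(-0.40)(1.00) − (-0.30)(-0.15)] = 0.4450
  C_13 = (-0.40)(0.00) − (1.00)(-0.15) = 0.1500
  C_21 = −[(-0.10)(1.00) − (0.00)(0.00)] = 0.1000
  C_22 = (1.00)(1.00) − (0.00)(-0.15) = 1.0000
  C_23 = −[(1.00)(0.00) − (-0.10)(-0.15)] = 0.0150
  C_31 = (-0.10)(-0.30) − (0.00)(1.00) = 0.0300
  C_32 = −[(1.00)(-0.30) − (0.00)(-0.40)] = 0.3000
  C_33 = (1.00)(1.00) − (-0.10)(-0.40) = 0.9600
det(I−A) = Σ_j (I−A)_1j·C_1j = (1.00)(1.0000) + (-0.10)(0.4450) + (0.00)(0.1500) = 0.9555
adj(I−A) = Cᵀ =
  [ 1.0000   0.1000   0.0300]
  [ 0.4450   1.0000   0.3000]
  [ 0.1500   0.0150   0.9600]
(I − A)⁻¹ = adj(I−A) / det(I−A) ≈
  [   1.0466     0.1047     0.0314]
  [   0.4657     1.0466     0.3140]
  [   0.1570     0.0157     1.0047]
Δx = (I − A)⁻¹ Δd with Δd having +25 in the Sector 2 component and 0 elsewhere.
So Δx_2 = L_22 · (+25), where L_22 = adj(I−A)_22 / det(I−A) = 1.0000 / 0.9555.
Δx_2 = 1.0000 × (+25) / 0.9555 = 25.00 / 0.9555 ≈ 26.2.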